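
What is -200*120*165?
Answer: -3960000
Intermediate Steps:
-200*120*165 = -24000*165 = -3960000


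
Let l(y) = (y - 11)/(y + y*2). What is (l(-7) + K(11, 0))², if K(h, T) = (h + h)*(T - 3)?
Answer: 207936/49 ≈ 4243.6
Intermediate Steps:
K(h, T) = 2*h*(-3 + T) (K(h, T) = (2*h)*(-3 + T) = 2*h*(-3 + T))
l(y) = (-11 + y)/(3*y) (l(y) = (-11 + y)/(y + 2*y) = (-11 + y)/((3*y)) = (-11 + y)*(1/(3*y)) = (-11 + y)/(3*y))
(l(-7) + K(11, 0))² = ((⅓)*(-11 - 7)/(-7) + 2*11*(-3 + 0))² = ((⅓)*(-⅐)*(-18) + 2*11*(-3))² = (6/7 - 66)² = (-456/7)² = 207936/49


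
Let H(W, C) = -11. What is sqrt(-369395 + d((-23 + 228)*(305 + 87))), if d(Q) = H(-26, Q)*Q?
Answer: I*sqrt(1253355) ≈ 1119.5*I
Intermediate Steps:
d(Q) = -11*Q
sqrt(-369395 + d((-23 + 228)*(305 + 87))) = sqrt(-369395 - 11*(-23 + 228)*(305 + 87)) = sqrt(-369395 - 2255*392) = sqrt(-369395 - 11*80360) = sqrt(-369395 - 883960) = sqrt(-1253355) = I*sqrt(1253355)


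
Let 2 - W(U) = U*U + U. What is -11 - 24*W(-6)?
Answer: 661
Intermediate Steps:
W(U) = 2 - U - U² (W(U) = 2 - (U*U + U) = 2 - (U² + U) = 2 - (U + U²) = 2 + (-U - U²) = 2 - U - U²)
-11 - 24*W(-6) = -11 - 24*(2 - 1*(-6) - 1*(-6)²) = -11 - 24*(2 + 6 - 1*36) = -11 - 24*(2 + 6 - 36) = -11 - 24*(-28) = -11 + 672 = 661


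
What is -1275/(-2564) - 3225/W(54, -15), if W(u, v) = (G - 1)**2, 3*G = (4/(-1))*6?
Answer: -2721875/69228 ≈ -39.318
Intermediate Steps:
G = -8 (G = ((4/(-1))*6)/3 = ((4*(-1))*6)/3 = (-4*6)/3 = (1/3)*(-24) = -8)
W(u, v) = 81 (W(u, v) = (-8 - 1)**2 = (-9)**2 = 81)
-1275/(-2564) - 3225/W(54, -15) = -1275/(-2564) - 3225/81 = -1275*(-1/2564) - 3225*1/81 = 1275/2564 - 1075/27 = -2721875/69228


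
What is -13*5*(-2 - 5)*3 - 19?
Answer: 1346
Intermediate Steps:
-13*5*(-2 - 5)*3 - 19 = -13*5*(-7)*3 - 19 = -(-455)*3 - 19 = -13*(-105) - 19 = 1365 - 19 = 1346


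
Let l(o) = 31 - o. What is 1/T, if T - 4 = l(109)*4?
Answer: -1/308 ≈ -0.0032468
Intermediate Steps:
T = -308 (T = 4 + (31 - 1*109)*4 = 4 + (31 - 109)*4 = 4 - 78*4 = 4 - 312 = -308)
1/T = 1/(-308) = -1/308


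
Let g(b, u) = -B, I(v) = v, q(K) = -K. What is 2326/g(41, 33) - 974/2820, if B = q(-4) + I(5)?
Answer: -1094681/4230 ≈ -258.79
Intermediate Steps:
B = 9 (B = -1*(-4) + 5 = 4 + 5 = 9)
g(b, u) = -9 (g(b, u) = -1*9 = -9)
2326/g(41, 33) - 974/2820 = 2326/(-9) - 974/2820 = 2326*(-⅑) - 974*1/2820 = -2326/9 - 487/1410 = -1094681/4230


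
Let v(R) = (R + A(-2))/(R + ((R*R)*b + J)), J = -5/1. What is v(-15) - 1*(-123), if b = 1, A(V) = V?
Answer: 25198/205 ≈ 122.92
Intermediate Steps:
J = -5 (J = -5*1 = -5)
v(R) = (-2 + R)/(-5 + R + R²) (v(R) = (R - 2)/(R + ((R*R)*1 - 5)) = (-2 + R)/(R + (R²*1 - 5)) = (-2 + R)/(R + (R² - 5)) = (-2 + R)/(R + (-5 + R²)) = (-2 + R)/(-5 + R + R²))
v(-15) - 1*(-123) = (-2 - 15)/(-5 - 15 + (-15)²) - 1*(-123) = -17/(-5 - 15 + 225) + 123 = -17/205 + 123 = 25198/205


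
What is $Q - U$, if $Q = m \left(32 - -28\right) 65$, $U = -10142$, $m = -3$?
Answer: $-1558$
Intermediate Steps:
$Q = -11700$ ($Q = - 3 \left(32 - -28\right) 65 = - 3 \left(32 + 28\right) 65 = \left(-3\right) 60 \cdot 65 = \left(-180\right) 65 = -11700$)
$Q - U = -11700 - -10142 = -11700 + 10142 = -1558$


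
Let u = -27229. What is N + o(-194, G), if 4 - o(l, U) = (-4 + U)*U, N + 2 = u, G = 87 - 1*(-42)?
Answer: -43352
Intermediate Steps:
G = 129 (G = 87 + 42 = 129)
N = -27231 (N = -2 - 27229 = -27231)
o(l, U) = 4 - U*(-4 + U) (o(l, U) = 4 - (-4 + U)*U = 4 - U*(-4 + U))
N + o(-194, G) = -27231 + (4 - 1*129² + 4*129) = -27231 + (4 - 1*16641 + 516) = -27231 + (4 - 16641 + 516) = -27231 - 16121 = -43352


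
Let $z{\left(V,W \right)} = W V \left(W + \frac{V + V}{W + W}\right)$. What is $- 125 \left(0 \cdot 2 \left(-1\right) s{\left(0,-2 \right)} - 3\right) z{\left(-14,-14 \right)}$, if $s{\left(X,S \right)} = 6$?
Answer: $-955500$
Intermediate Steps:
$z{\left(V,W \right)} = V W \left(W + \frac{V}{W}\right)$ ($z{\left(V,W \right)} = V W \left(W + \frac{2 V}{2 W}\right) = V W \left(W + 2 V \frac{1}{2 W}\right) = V W \left(W + \frac{V}{W}\right)$)
$- 125 \left(0 \cdot 2 \left(-1\right) s{\left(0,-2 \right)} - 3\right) z{\left(-14,-14 \right)} = - 125 \left(0 \cdot 2 \left(-1\right) 6 - 3\right) \left(- 14 \left(-14 + \left(-14\right)^{2}\right)\right) = - 125 \left(0 \left(-1\right) 6 - 3\right) \left(- 14 \left(-14 + 196\right)\right) = - 125 \left(0 \cdot 6 - 3\right) \left(\left(-14\right) 182\right) = - 125 \left(0 - 3\right) \left(-2548\right) = \left(-125\right) \left(-3\right) \left(-2548\right) = 375 \left(-2548\right) = -955500$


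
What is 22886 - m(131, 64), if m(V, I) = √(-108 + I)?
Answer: 22886 - 2*I*√11 ≈ 22886.0 - 6.6332*I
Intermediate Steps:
22886 - m(131, 64) = 22886 - √(-108 + 64) = 22886 - √(-44) = 22886 - 2*I*√11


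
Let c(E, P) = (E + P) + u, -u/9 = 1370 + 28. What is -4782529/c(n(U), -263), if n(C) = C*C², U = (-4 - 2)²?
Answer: -4782529/33811 ≈ -141.45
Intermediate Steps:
U = 36 (U = (-6)² = 36)
n(C) = C³
u = -12582 (u = -9*(1370 + 28) = -9*1398 = -12582)
c(E, P) = -12582 + E + P (c(E, P) = (E + P) - 12582 = -12582 + E + P)
-4782529/c(n(U), -263) = -4782529/(-12582 + 36³ - 263) = -4782529/(-12582 + 46656 - 263) = -4782529/33811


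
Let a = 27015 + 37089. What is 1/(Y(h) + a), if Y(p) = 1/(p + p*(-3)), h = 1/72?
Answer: 1/64068 ≈ 1.5608e-5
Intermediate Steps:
h = 1/72 ≈ 0.013889
Y(p) = -1/(2*p) (Y(p) = 1/(p - 3*p) = 1/(-2*p) = -1/(2*p))
a = 64104
1/(Y(h) + a) = 1/(-1/(2*1/72) + 64104) = 1/(-1/2*72 + 64104) = 1/(-36 + 64104) = 1/64068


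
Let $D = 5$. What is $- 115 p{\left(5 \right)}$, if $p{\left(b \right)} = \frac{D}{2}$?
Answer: $- \frac{575}{2} \approx -287.5$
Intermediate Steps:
$p{\left(b \right)} = \frac{5}{2}$
$- 115 p{\left(5 \right)} = \left(-115\right) \frac{5}{2} = - \frac{575}{2}$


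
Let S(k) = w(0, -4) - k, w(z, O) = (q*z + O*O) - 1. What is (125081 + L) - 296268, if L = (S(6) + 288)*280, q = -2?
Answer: -88027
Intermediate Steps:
w(z, O) = -1 + O² - 2*z (w(z, O) = (-2*z + O*O) - 1 = (-2*z + O²) - 1 = (O² - 2*z) - 1 = -1 + O² - 2*z)
S(k) = 15 - k (S(k) = (-1 + (-4)² - 2*0) - k = (-1 + 16 + 0) - k = 15 - k)
L = 83160 (L = ((15 - 1*6) + 288)*280 = ((15 - 6) + 288)*280 = (9 + 288)*280 = 297*280 = 83160)
(125081 + L) - 296268 = (125081 + 83160) - 296268 = 208241 - 296268 = -88027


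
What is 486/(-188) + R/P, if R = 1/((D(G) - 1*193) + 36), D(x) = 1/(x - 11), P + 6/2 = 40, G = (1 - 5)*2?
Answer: -13415465/5189176 ≈ -2.5853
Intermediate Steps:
G = -8 (G = -4*2 = -8)
P = 37 (P = -3 + 40 = 37)
D(x) = 1/(-11 + x)
R = -19/2984 (R = 1/((1/(-11 - 8) - 1*193) + 36) = 1/((1/(-19) - 193) + 36) = 1/((-1/19 - 193) + 36) = 1/(-3668/19 + 36) = 1/(-2984/19) = -19/2984 ≈ -0.0063673)
486/(-188) + R/P = 486/(-188) - 19/2984/37 = 486*(-1/188) - 19/2984*1/37 = -243/94 - 19/110408 = -13415465/5189176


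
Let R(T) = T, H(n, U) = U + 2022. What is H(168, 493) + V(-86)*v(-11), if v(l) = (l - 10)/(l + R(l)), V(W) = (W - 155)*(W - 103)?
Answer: 1011859/22 ≈ 45994.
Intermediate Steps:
H(n, U) = 2022 + U
V(W) = (-155 + W)*(-103 + W)
v(l) = (-10 + l)/(2*l) (v(l) = (l - 10)/(l + l) = (-10 + l)/((2*l)) = (-10 + l)*(1/(2*l)) = (-10 + l)/(2*l))
H(168, 493) + V(-86)*v(-11) = (2022 + 493) + (15965 + (-86)**2 - 258*(-86))*((1/2)*(-10 - 11)/(-11)) = 2515 + (15965 + 7396 + 22188)*((1/2)*(-1/11)*(-21)) = 2515 + 45549*(21/22) = 2515 + 956529/22 = 1011859/22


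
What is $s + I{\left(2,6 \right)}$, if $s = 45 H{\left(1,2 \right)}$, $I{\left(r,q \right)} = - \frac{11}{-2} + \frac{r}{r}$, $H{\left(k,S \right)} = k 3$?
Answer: $\frac{283}{2} \approx 141.5$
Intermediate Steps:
$H{\left(k,S \right)} = 3 k$
$I{\left(r,q \right)} = \frac{13}{2}$ ($I{\left(r,q \right)} = \left(-11\right) \left(- \frac{1}{2}\right) + 1 = \frac{11}{2} + 1 = \frac{13}{2}$)
$s = 135$ ($s = 45 \cdot 3 \cdot 1 = 45 \cdot 3 = 135$)
$s + I{\left(2,6 \right)} = 135 + \frac{13}{2} = \frac{283}{2}$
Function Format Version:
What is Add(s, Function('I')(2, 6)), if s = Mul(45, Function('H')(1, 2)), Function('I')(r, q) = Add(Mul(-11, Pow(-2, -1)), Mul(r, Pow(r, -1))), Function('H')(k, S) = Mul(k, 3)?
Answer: Rational(283, 2) ≈ 141.50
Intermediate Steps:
Function('H')(k, S) = Mul(3, k)
Function('I')(r, q) = Rational(13, 2) (Function('I')(r, q) = Add(Mul(-11, Rational(-1, 2)), 1) = Add(Rational(11, 2), 1) = Rational(13, 2))
s = 135 (s = Mul(45, Mul(3, 1)) = Mul(45, 3) = 135)
Add(s, Function('I')(2, 6)) = Add(135, Rational(13, 2)) = Rational(283, 2)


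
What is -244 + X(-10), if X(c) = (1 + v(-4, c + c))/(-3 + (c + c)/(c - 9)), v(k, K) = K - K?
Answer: -9047/37 ≈ -244.51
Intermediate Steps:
v(k, K) = 0
X(c) = 1/(-3 + 2*c/(-9 + c)) (X(c) = (1 + 0)/(-3 + (c + c)/(c - 9)) = 1/(-3 + (2*c)/(-9 + c)) = 1/(-3 + 2*c/(-9 + c)))
-244 + X(-10) = -244 + (9 - 1*(-10))/(-27 - 10) = -244 + (9 + 10)/(-37) = -244 - 1/37*19 = -244 - 19/37 = -9047/37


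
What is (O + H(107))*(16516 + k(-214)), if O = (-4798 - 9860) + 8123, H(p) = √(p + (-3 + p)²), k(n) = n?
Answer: -106533570 + 16302*√10923 ≈ -1.0483e+8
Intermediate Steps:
O = -6535 (O = -14658 + 8123 = -6535)
(O + H(107))*(16516 + k(-214)) = (-6535 + √(107 + (-3 + 107)²))*(16516 - 214) = (-6535 + √(107 + 104²))*16302 = (-6535 + √(107 + 10816))*16302 = (-6535 + √10923)*16302 = -106533570 + 16302*√10923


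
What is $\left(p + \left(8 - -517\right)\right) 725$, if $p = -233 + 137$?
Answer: $311025$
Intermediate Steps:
$p = -96$
$\left(p + \left(8 - -517\right)\right) 725 = \left(-96 + \left(8 - -517\right)\right) 725 = \left(-96 + \left(8 + 517\right)\right) 725 = \left(-96 + 525\right) 725 = 429 \cdot 725 = 311025$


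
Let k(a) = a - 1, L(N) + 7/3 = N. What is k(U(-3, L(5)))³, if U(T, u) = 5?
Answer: 64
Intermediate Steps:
L(N) = -7/3 + N
k(a) = -1 + a
k(U(-3, L(5)))³ = (-1 + 5)³ = 4³ = 64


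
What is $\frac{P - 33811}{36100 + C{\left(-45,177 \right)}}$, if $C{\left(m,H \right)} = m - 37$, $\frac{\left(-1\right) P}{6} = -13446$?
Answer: $\frac{46865}{36018} \approx 1.3012$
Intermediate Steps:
$P = 80676$ ($P = \left(-6\right) \left(-13446\right) = 80676$)
$C{\left(m,H \right)} = -37 + m$ ($C{\left(m,H \right)} = m - 37 = -37 + m$)
$\frac{P - 33811}{36100 + C{\left(-45,177 \right)}} = \frac{80676 - 33811}{36100 - 82} = \frac{46865}{36100 - 82} = \frac{46865}{36018}$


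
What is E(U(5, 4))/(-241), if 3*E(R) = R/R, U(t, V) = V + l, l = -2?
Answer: -1/723 ≈ -0.0013831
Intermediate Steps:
U(t, V) = -2 + V (U(t, V) = V - 2 = -2 + V)
E(R) = 1/3 (E(R) = (R/R)/3 = (1/3)*1 = 1/3)
E(U(5, 4))/(-241) = (1/3)/(-241) = (1/3)*(-1/241) = -1/723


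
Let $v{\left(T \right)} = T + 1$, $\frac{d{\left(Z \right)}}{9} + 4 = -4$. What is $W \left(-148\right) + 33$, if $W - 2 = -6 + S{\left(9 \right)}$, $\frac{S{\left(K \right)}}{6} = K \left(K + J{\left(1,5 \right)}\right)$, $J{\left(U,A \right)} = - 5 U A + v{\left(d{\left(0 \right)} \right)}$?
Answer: $695929$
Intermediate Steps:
$d{\left(Z \right)} = -72$ ($d{\left(Z \right)} = -36 + 9 \left(-4\right) = -36 - 36 = -72$)
$v{\left(T \right)} = 1 + T$
$J{\left(U,A \right)} = -71 - 5 A U$ ($J{\left(U,A \right)} = - 5 U A + \left(1 - 72\right) = - 5 A U - 71 = -71 - 5 A U$)
$S{\left(K \right)} = 6 K \left(-96 + K\right)$ ($S{\left(K \right)} = 6 K \left(K - \left(71 + 25 \cdot 1\right)\right) = 6 K \left(K - 96\right) = 6 K \left(-96 + K\right)$)
$W = -4702$ ($W = 2 + \left(-6 + 6 \cdot 9 \left(-96 + 9\right)\right) = 2 + \left(-6 + 6 \cdot 9 \left(-87\right)\right) = 2 - 4704 = -4702$)
$W \left(-148\right) + 33 = \left(-4702\right) \left(-148\right) + 33 = 695896 + 33 = 695929$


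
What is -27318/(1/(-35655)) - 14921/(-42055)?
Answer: 40962549475871/42055 ≈ 9.7402e+8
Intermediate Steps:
-27318/(1/(-35655)) - 14921/(-42055) = -27318/(-1/35655) - 14921*(-1/42055) = -27318*(-35655) + 14921/42055 = 974023290 + 14921/42055 = 40962549475871/42055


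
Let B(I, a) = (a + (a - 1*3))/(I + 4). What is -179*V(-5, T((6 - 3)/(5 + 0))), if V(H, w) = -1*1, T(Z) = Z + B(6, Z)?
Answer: 179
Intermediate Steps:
B(I, a) = (-3 + 2*a)/(4 + I) (B(I, a) = (a + (a - 3))/(4 + I) = (a + (-3 + a))/(4 + I) = (-3 + 2*a)/(4 + I))
T(Z) = -3/10 + 6*Z/5 (T(Z) = Z + (-3 + 2*Z)/(4 + 6) = Z + (-3 + 2*Z)/10 = Z + (-3/10 + Z/5) = -3/10 + 6*Z/5)
V(H, w) = -1
-179*V(-5, T((6 - 3)/(5 + 0))) = -179*(-1) = 179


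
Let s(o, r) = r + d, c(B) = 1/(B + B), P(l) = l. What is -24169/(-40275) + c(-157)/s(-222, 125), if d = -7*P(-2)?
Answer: 1054839899/1757842650 ≈ 0.60008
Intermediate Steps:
c(B) = 1/(2*B)
d = 14 (d = -7*(-2) = 14)
s(o, r) = 14 + r (s(o, r) = r + 14 = 14 + r)
-24169/(-40275) + c(-157)/s(-222, 125) = -24169/(-40275) + ((1/2)/(-157))/(14 + 125) = -24169*(-1/40275) + ((1/2)*(-1/157))/139 = 24169/40275 - 1/314*1/139 = 24169/40275 - 1/43646 = 1054839899/1757842650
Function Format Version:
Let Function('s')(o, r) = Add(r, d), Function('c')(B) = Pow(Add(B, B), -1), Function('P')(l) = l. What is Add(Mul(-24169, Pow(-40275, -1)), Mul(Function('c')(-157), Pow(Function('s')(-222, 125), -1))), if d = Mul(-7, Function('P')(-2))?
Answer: Rational(1054839899, 1757842650) ≈ 0.60008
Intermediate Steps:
Function('c')(B) = Mul(Rational(1, 2), Pow(B, -1)) (Function('c')(B) = Pow(Mul(2, B), -1) = Mul(Rational(1, 2), Pow(B, -1)))
d = 14 (d = Mul(-7, -2) = 14)
Function('s')(o, r) = Add(14, r) (Function('s')(o, r) = Add(r, 14) = Add(14, r))
Add(Mul(-24169, Pow(-40275, -1)), Mul(Function('c')(-157), Pow(Function('s')(-222, 125), -1))) = Add(Mul(-24169, Pow(-40275, -1)), Mul(Mul(Rational(1, 2), Pow(-157, -1)), Pow(Add(14, 125), -1))) = Add(Mul(-24169, Rational(-1, 40275)), Mul(Mul(Rational(1, 2), Rational(-1, 157)), Pow(139, -1))) = Add(Rational(24169, 40275), Mul(Rational(-1, 314), Rational(1, 139))) = Add(Rational(24169, 40275), Rational(-1, 43646)) = Rational(1054839899, 1757842650)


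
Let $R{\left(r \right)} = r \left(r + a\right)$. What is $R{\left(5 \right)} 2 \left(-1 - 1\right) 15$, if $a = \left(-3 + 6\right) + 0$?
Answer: $-2400$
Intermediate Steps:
$a = 3$ ($a = 3 + 0 = 3$)
$R{\left(r \right)} = r \left(3 + r\right)$ ($R{\left(r \right)} = r \left(r + 3\right) = r \left(3 + r\right)$)
$R{\left(5 \right)} 2 \left(-1 - 1\right) 15 = 5 \left(3 + 5\right) 2 \left(-1 - 1\right) 15 = 5 \cdot 8 \cdot 2 \left(-2\right) 15 = 40 \left(-4\right) 15 = \left(-160\right) 15 = -2400$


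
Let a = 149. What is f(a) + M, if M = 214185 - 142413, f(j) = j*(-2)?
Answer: 71474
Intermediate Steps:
f(j) = -2*j
M = 71772
f(a) + M = -2*149 + 71772 = -298 + 71772 = 71474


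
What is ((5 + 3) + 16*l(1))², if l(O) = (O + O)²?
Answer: 5184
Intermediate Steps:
l(O) = 4*O² (l(O) = (2*O)² = 4*O²)
((5 + 3) + 16*l(1))² = ((5 + 3) + 16*(4*1²))² = (8 + 16*(4*1))² = (8 + 16*4)² = (8 + 64)² = 72² = 5184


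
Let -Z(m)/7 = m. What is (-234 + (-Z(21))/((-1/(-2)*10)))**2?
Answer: 1046529/25 ≈ 41861.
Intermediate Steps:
Z(m) = -7*m
(-234 + (-Z(21))/((-1/(-2)*10)))**2 = (-234 + (-(-7)*21)/((-1/(-2)*10)))**2 = (-234 + (-1*(-147))/((-1*(-1/2)*10)))**2 = (-234 + 147/(((1/2)*10)))**2 = (-234 + 147/5)**2 = (-1023/5)**2 = 1046529/25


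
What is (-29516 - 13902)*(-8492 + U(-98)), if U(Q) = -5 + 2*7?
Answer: 368314894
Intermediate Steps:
U(Q) = 9 (U(Q) = -5 + 14 = 9)
(-29516 - 13902)*(-8492 + U(-98)) = (-29516 - 13902)*(-8492 + 9) = -43418*(-8483) = 368314894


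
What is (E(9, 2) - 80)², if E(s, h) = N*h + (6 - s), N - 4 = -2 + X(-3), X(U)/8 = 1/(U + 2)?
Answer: 9025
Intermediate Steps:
X(U) = 8/(2 + U) (X(U) = 8/(U + 2) = 8/(2 + U))
N = -6 (N = 4 + (-2 + 8/(2 - 3)) = 4 + (-2 + 8/(-1)) = 4 + (-2 + 8*(-1)) = 4 + (-2 - 8) = 4 - 10 = -6)
E(s, h) = 6 - s - 6*h (E(s, h) = -6*h + (6 - s) = 6 - s - 6*h)
(E(9, 2) - 80)² = ((6 - 1*9 - 6*2) - 80)² = ((6 - 9 - 12) - 80)² = (-15 - 80)² = (-95)² = 9025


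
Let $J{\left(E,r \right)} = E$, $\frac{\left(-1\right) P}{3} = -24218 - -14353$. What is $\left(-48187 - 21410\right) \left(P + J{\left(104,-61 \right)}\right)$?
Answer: $-2066961303$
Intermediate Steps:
$P = 29595$ ($P = - 3 \left(-24218 - -14353\right) = - 3 \left(-24218 + 14353\right) = \left(-3\right) \left(-9865\right) = 29595$)
$\left(-48187 - 21410\right) \left(P + J{\left(104,-61 \right)}\right) = \left(-48187 - 21410\right) \left(29595 + 104\right) = \left(-69597\right) 29699 = -2066961303$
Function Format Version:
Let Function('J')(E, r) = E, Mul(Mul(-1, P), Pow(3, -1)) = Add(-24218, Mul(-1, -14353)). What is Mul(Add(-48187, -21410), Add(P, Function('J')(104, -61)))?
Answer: -2066961303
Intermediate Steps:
P = 29595 (P = Mul(-3, Add(-24218, Mul(-1, -14353))) = Mul(-3, Add(-24218, 14353)) = Mul(-3, -9865) = 29595)
Mul(Add(-48187, -21410), Add(P, Function('J')(104, -61))) = Mul(Add(-48187, -21410), Add(29595, 104)) = Mul(-69597, 29699) = -2066961303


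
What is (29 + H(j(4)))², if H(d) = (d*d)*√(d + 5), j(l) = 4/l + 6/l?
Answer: 36287/32 + 725*√30/4 ≈ 2126.7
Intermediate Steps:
j(l) = 10/l
H(d) = d²*√(5 + d)
(29 + H(j(4)))² = (29 + (10/4)²*√(5 + 10/4))² = (29 + (10*(¼))²*√(5 + 10*(¼)))² = (29 + (5/2)²*√(5 + 5/2))² = (29 + 25*√(15/2)/4)² = (29 + 25*(√30/2)/4)² = (29 + 25*√30/8)²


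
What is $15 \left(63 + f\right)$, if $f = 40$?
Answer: $1545$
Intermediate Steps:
$15 \left(63 + f\right) = 15 \left(63 + 40\right) = 15 \cdot 103 = 1545$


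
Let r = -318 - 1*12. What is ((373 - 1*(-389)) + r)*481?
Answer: 207792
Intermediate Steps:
r = -330 (r = -318 - 12 = -330)
((373 - 1*(-389)) + r)*481 = ((373 - 1*(-389)) - 330)*481 = ((373 + 389) - 330)*481 = (762 - 330)*481 = 432*481 = 207792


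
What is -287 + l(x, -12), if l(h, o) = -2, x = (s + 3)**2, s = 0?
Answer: -289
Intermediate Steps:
x = 9 (x = (0 + 3)**2 = 3**2 = 9)
-287 + l(x, -12) = -287 - 2 = -289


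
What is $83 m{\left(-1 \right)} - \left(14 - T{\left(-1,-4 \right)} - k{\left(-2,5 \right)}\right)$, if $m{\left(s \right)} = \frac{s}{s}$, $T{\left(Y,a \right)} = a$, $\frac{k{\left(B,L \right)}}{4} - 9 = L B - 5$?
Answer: $41$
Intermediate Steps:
$k{\left(B,L \right)} = 16 + 4 B L$ ($k{\left(B,L \right)} = 36 + 4 \left(L B - 5\right) = 36 + 4 \left(B L - 5\right) = 36 + 4 \left(-5 + B L\right) = 36 + \left(-20 + 4 B L\right) = 16 + 4 B L$)
$m{\left(s \right)} = 1$
$83 m{\left(-1 \right)} - \left(14 - T{\left(-1,-4 \right)} - k{\left(-2,5 \right)}\right) = 83 \cdot 1 + \left(\left(-4 + \left(16 + 4 \left(-2\right) 5\right)\right) - 14\right) = 83 + \left(\left(-4 + \left(16 - 40\right)\right) - 14\right) = 83 - 42 = 41$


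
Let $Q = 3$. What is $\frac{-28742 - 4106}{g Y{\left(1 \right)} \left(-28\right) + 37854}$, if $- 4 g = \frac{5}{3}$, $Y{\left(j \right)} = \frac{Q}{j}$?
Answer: $- \frac{32848}{37889} \approx -0.86695$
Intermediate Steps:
$Y{\left(j \right)} = \frac{3}{j}$
$g = - \frac{5}{12}$ ($g = - \frac{5 \cdot \frac{1}{3}}{4} = \left(- \frac{1}{4}\right) \frac{5}{3} = - \frac{5}{12} \approx -0.41667$)
$\frac{-28742 - 4106}{g Y{\left(1 \right)} \left(-28\right) + 37854} = \frac{-28742 - 4106}{- \frac{5 \cdot \frac{3}{1}}{12} \left(-28\right) + 37854} = - \frac{32848}{- \frac{5 \cdot 3 \cdot 1}{12} \left(-28\right) + 37854} = - \frac{32848}{\left(- \frac{5}{12}\right) 3 \left(-28\right) + 37854} = - \frac{32848}{\left(- \frac{5}{4}\right) \left(-28\right) + 37854} = - \frac{32848}{35 + 37854} = - \frac{32848}{37889}$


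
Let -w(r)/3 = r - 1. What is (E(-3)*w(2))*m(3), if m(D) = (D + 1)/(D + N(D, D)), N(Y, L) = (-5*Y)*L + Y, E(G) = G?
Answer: -12/13 ≈ -0.92308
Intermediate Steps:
w(r) = 3 - 3*r (w(r) = -3*(r - 1) = -3*(-1 + r) = 3 - 3*r)
N(Y, L) = Y - 5*L*Y (N(Y, L) = -5*L*Y + Y = Y - 5*L*Y)
m(D) = (1 + D)/(D + D*(1 - 5*D)) (m(D) = (D + 1)/(D + D*(1 - 5*D)) = (1 + D)/(D + D*(1 - 5*D)))
(E(-3)*w(2))*m(3) = (-3*(3 - 3*2))*((-1 - 1*3)/(3*(-2 + 5*3))) = (-3*(3 - 6))*((-1 - 3)/(3*(-2 + 15))) = (-3*(-3))*((1/3)*(-4)/13) = 9*((1/3)*(1/13)*(-4)) = 9*(-4/39) = -12/13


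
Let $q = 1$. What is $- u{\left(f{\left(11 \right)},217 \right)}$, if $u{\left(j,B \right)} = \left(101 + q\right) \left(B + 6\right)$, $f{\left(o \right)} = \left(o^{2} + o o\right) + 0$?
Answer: $-22746$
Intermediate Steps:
$f{\left(o \right)} = 2 o^{2}$ ($f{\left(o \right)} = \left(o^{2} + o^{2}\right) + 0 = 2 o^{2} + 0 = 2 o^{2}$)
$u{\left(j,B \right)} = 612 + 102 B$ ($u{\left(j,B \right)} = \left(101 + 1\right) \left(B + 6\right) = 102 \left(6 + B\right) = 612 + 102 B$)
$- u{\left(f{\left(11 \right)},217 \right)} = - (612 + 102 \cdot 217) = - (612 + 22134) = \left(-1\right) 22746 = -22746$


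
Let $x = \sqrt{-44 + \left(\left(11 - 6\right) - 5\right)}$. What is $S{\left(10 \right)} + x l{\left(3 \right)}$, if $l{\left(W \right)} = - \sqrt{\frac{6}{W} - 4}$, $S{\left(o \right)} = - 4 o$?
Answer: $-40 + 2 \sqrt{22} \approx -30.619$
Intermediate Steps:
$l{\left(W \right)} = - \sqrt{-4 + \frac{6}{W}}$
$x = 2 i \sqrt{11}$ ($x = \sqrt{-44 + \left(5 - 5\right)} = \sqrt{-44 + 0} = \sqrt{-44} = 2 i \sqrt{11} \approx 6.6332 i$)
$S{\left(10 \right)} + x l{\left(3 \right)} = \left(-4\right) 10 + 2 i \sqrt{11} \left(- \sqrt{-4 + \frac{6}{3}}\right) = -40 + 2 i \sqrt{11} \left(- \sqrt{-4 + 6 \cdot \frac{1}{3}}\right) = -40 + 2 i \sqrt{11} \left(- \sqrt{-4 + 2}\right) = -40 + 2 i \sqrt{11} \left(- \sqrt{-2}\right) = -40 + 2 i \sqrt{11} \left(- i \sqrt{2}\right) = -40 + 2 \sqrt{22}$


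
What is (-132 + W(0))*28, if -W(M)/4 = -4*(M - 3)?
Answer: -5040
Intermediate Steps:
W(M) = -48 + 16*M (W(M) = -(-16)*(M - 3) = -(-16)*(-3 + M) = -4*(12 - 4*M) = -48 + 16*M)
(-132 + W(0))*28 = (-132 + (-48 + 16*0))*28 = (-132 + (-48 + 0))*28 = (-132 - 48)*28 = -180*28 = -5040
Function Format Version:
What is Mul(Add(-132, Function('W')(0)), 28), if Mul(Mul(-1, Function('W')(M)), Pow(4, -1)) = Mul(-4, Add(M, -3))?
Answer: -5040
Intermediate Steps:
Function('W')(M) = Add(-48, Mul(16, M)) (Function('W')(M) = Mul(-4, Mul(-4, Add(M, -3))) = Mul(-4, Mul(-4, Add(-3, M))) = Mul(-4, Add(12, Mul(-4, M))) = Add(-48, Mul(16, M)))
Mul(Add(-132, Function('W')(0)), 28) = Mul(Add(-132, Add(-48, Mul(16, 0))), 28) = Mul(Add(-132, Add(-48, 0)), 28) = Mul(Add(-132, -48), 28) = Mul(-180, 28) = -5040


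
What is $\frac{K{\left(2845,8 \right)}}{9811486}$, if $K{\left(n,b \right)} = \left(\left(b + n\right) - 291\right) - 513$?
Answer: $\frac{2049}{9811486} \approx 0.00020884$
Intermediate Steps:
$K{\left(n,b \right)} = -804 + b + n$ ($K{\left(n,b \right)} = \left(-291 + b + n\right) - 513 = -804 + b + n$)
$\frac{K{\left(2845,8 \right)}}{9811486} = \frac{-804 + 8 + 2845}{9811486} = 2049 \cdot \frac{1}{9811486} = \frac{2049}{9811486}$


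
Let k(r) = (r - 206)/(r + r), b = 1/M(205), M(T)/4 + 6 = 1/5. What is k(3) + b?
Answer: -11789/348 ≈ -33.876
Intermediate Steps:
M(T) = -116/5 (M(T) = -24 + 4/5 = -116/5)
b = -5/116 (b = 1/(-116/5) = -5/116 ≈ -0.043103)
k(r) = (-206 + r)/(2*r) (k(r) = (-206 + r)/((2*r)) = (-206 + r)*(1/(2*r)) = (-206 + r)/(2*r))
k(3) + b = (1/2)*(-206 + 3)/3 - 5/116 = (1/2)*(1/3)*(-203) - 5/116 = -203/6 - 5/116 = -11789/348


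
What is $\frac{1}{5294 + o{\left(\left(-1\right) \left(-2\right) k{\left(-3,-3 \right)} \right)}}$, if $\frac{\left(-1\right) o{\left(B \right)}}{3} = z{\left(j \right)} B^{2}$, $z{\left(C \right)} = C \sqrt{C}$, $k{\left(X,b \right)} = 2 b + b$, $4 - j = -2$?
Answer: $- \frac{2647}{88023454} - \frac{1458 \sqrt{6}}{44011727} \approx -0.00011122$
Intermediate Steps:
$j = 6$ ($j = 4 - -2 = 4 + 2 = 6$)
$k{\left(X,b \right)} = 3 b$
$z{\left(C \right)} = C^{\frac{3}{2}}$
$o{\left(B \right)} = - 18 \sqrt{6} B^{2}$ ($o{\left(B \right)} = - 3 \cdot 6^{\frac{3}{2}} B^{2} = - 3 \cdot 6 \sqrt{6} B^{2} = - 18 \sqrt{6} B^{2}$)
$\frac{1}{5294 + o{\left(\left(-1\right) \left(-2\right) k{\left(-3,-3 \right)} \right)}} = \frac{1}{5294 - 18 \sqrt{6} \left(\left(-1\right) \left(-2\right) 3 \left(-3\right)\right)^{2}} = \frac{1}{5294 - 18 \sqrt{6} \left(2 \left(-9\right)\right)^{2}} = \frac{1}{5294 - 18 \sqrt{6} \left(-18\right)^{2}} = \frac{1}{5294 - 18 \sqrt{6} \cdot 324} = \frac{1}{5294 - 5832 \sqrt{6}}$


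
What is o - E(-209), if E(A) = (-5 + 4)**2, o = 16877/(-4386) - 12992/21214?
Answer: -254028097/46522302 ≈ -5.4604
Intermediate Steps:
o = -207505795/46522302 (o = 16877*(-1/4386) - 12992*1/21214 = -16877/4386 - 6496/10607 = -207505795/46522302 ≈ -4.4604)
E(A) = 1 (E(A) = (-1)**2 = 1)
o - E(-209) = -207505795/46522302 - 1*1 = -207505795/46522302 - 1 = -254028097/46522302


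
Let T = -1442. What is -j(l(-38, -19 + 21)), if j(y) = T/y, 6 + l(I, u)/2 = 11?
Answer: 721/5 ≈ 144.20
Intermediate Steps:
l(I, u) = 10 (l(I, u) = -12 + 2*11 = -12 + 22 = 10)
j(y) = -1442/y
-j(l(-38, -19 + 21)) = -(-1442)/10 = -1*(-721/5) = 721/5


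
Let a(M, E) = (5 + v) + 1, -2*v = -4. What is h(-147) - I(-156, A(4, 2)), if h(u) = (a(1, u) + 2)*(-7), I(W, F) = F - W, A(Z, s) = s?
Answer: -228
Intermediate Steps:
v = 2 (v = -½*(-4) = 2)
a(M, E) = 8 (a(M, E) = (5 + 2) + 1 = 7 + 1 = 8)
h(u) = -70 (h(u) = (8 + 2)*(-7) = 10*(-7) = -70)
h(-147) - I(-156, A(4, 2)) = -70 - (2 - 1*(-156)) = -70 - (2 + 156) = -70 - 1*158 = -70 - 158 = -228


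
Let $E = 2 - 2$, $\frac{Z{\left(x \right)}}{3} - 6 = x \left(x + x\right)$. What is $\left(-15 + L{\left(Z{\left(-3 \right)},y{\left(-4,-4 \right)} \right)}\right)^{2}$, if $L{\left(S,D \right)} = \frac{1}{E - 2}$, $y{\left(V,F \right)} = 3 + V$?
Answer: $\frac{961}{4} \approx 240.25$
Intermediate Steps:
$Z{\left(x \right)} = 18 + 6 x^{2}$ ($Z{\left(x \right)} = 18 + 3 x \left(x + x\right) = 18 + 3 x 2 x = 18 + 3 \cdot 2 x^{2} = 18 + 6 x^{2}$)
$E = 0$ ($E = 2 - 2 = 0$)
$L{\left(S,D \right)} = - \frac{1}{2}$ ($L{\left(S,D \right)} = \frac{1}{0 - 2} = \frac{1}{-2} = - \frac{1}{2}$)
$\left(-15 + L{\left(Z{\left(-3 \right)},y{\left(-4,-4 \right)} \right)}\right)^{2} = \left(-15 - \frac{1}{2}\right)^{2} = \left(- \frac{31}{2}\right)^{2} = \frac{961}{4}$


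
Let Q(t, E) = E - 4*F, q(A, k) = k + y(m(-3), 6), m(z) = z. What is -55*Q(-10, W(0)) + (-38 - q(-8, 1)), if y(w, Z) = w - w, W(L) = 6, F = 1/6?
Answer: -997/3 ≈ -332.33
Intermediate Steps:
F = ⅙ (F = 1*(⅙) = ⅙ ≈ 0.16667)
y(w, Z) = 0
q(A, k) = k (q(A, k) = k + 0 = k)
Q(t, E) = -⅔ + E (Q(t, E) = E - 4*⅙ = E - ⅔ = -⅔ + E)
-55*Q(-10, W(0)) + (-38 - q(-8, 1)) = -55*(-⅔ + 6) + (-38 - 1*1) = -55*16/3 + (-38 - 1) = -880/3 - 39 = -997/3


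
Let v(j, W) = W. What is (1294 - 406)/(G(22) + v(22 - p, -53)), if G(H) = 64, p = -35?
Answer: 888/11 ≈ 80.727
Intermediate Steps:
(1294 - 406)/(G(22) + v(22 - p, -53)) = (1294 - 406)/(64 - 53) = 888/11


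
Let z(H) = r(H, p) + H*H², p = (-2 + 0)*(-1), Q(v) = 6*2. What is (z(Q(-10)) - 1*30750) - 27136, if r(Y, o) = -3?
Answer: -56161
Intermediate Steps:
Q(v) = 12
p = 2 (p = -2*(-1) = 2)
z(H) = -3 + H³ (z(H) = -3 + H*H² = -3 + H³)
(z(Q(-10)) - 1*30750) - 27136 = ((-3 + 12³) - 1*30750) - 27136 = ((-3 + 1728) - 30750) - 27136 = (1725 - 30750) - 27136 = -29025 - 27136 = -56161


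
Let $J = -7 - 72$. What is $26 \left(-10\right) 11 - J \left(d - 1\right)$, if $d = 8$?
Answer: $-2307$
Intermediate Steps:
$J = -79$ ($J = -7 - 72 = -79$)
$26 \left(-10\right) 11 - J \left(d - 1\right) = 26 \left(-10\right) 11 - - 79 \left(8 - 1\right) = \left(-260\right) 11 - - 79 \left(8 - 1\right) = -2860 - \left(-79\right) 7 = -2860 - -553 = -2860 + 553 = -2307$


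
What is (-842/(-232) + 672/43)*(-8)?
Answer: -192110/1247 ≈ -154.06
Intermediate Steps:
(-842/(-232) + 672/43)*(-8) = (-842*(-1/232) + 672*(1/43))*(-8) = (421/116 + 672/43)*(-8) = (96055/4988)*(-8) = -192110/1247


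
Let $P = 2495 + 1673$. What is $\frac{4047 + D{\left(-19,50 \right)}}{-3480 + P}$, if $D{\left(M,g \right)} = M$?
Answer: $\frac{1007}{172} \approx 5.8547$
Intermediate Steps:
$P = 4168$
$\frac{4047 + D{\left(-19,50 \right)}}{-3480 + P} = \frac{4047 - 19}{-3480 + 4168} = \frac{4028}{688} = 4028 \cdot \frac{1}{688} = \frac{1007}{172}$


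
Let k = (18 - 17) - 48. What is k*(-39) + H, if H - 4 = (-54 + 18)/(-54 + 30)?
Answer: 3677/2 ≈ 1838.5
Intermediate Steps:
H = 11/2 (H = 4 + (-54 + 18)/(-54 + 30) = 4 - 36/(-24) = 4 - 36*(-1/24) = 4 + 3/2 = 11/2 ≈ 5.5000)
k = -47 (k = 1 - 48 = -47)
k*(-39) + H = -47*(-39) + 11/2 = 1833 + 11/2 = 3677/2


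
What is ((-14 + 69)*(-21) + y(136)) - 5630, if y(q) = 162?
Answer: -6623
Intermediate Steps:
((-14 + 69)*(-21) + y(136)) - 5630 = ((-14 + 69)*(-21) + 162) - 5630 = (55*(-21) + 162) - 5630 = (-1155 + 162) - 5630 = -993 - 5630 = -6623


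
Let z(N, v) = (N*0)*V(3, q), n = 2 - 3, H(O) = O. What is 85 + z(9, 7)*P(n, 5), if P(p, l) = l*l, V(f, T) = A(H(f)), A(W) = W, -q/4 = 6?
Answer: 85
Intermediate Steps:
n = -1
q = -24 (q = -4*6 = -24)
V(f, T) = f
P(p, l) = l²
z(N, v) = 0 (z(N, v) = (N*0)*3 = 0*3 = 0)
85 + z(9, 7)*P(n, 5) = 85 + 0*5² = 85 + 0*25 = 85 + 0 = 85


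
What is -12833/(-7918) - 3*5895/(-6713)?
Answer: 226177759/53153534 ≈ 4.2552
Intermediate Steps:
-12833/(-7918) - 3*5895/(-6713) = -12833*(-1/7918) - 17685*(-1/6713) = 12833/7918 + 17685/6713 = 226177759/53153534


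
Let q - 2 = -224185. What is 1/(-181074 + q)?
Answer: -1/405257 ≈ -2.4676e-6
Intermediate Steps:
q = -224183 (q = 2 - 224185 = -224183)
1/(-181074 + q) = 1/(-181074 - 224183) = 1/(-405257) = -1/405257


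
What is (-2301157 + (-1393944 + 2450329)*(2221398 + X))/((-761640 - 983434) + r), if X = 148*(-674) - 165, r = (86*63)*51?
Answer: -560274601257/367189 ≈ -1.5258e+6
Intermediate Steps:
r = 276318 (r = 5418*51 = 276318)
X = -99917 (X = -99752 - 165 = -99917)
(-2301157 + (-1393944 + 2450329)*(2221398 + X))/((-761640 - 983434) + r) = (-2301157 + (-1393944 + 2450329)*(2221398 - 99917))/((-761640 - 983434) + 276318) = (-2301157 + 1056385*2121481)/(-1745074 + 276318) = (-2301157 + 2241100706185)/(-1468756) = 2241098405028*(-1/1468756) = -560274601257/367189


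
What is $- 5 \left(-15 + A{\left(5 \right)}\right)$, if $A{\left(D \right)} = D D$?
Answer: $-50$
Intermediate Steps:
$A{\left(D \right)} = D^{2}$
$- 5 \left(-15 + A{\left(5 \right)}\right) = - 5 \left(-15 + 5^{2}\right) = - 5 \left(-15 + 25\right) = \left(-5\right) 10 = -50$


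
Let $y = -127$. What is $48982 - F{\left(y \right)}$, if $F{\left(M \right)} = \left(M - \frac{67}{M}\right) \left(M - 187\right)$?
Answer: $\frac{1177246}{127} \approx 9269.7$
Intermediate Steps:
$F{\left(M \right)} = \left(-187 + M\right) \left(M - \frac{67}{M}\right)$ ($F{\left(M \right)} = \left(M - \frac{67}{M}\right) \left(-187 + M\right) = \left(-187 + M\right) \left(M - \frac{67}{M}\right)$)
$48982 - F{\left(y \right)} = 48982 - \left(-67 + \left(-127\right)^{2} - -23749 + \frac{12529}{-127}\right) = 48982 - \left(-67 + 16129 + 23749 + 12529 \left(- \frac{1}{127}\right)\right) = 48982 - \left(-67 + 16129 + 23749 - \frac{12529}{127}\right) = 48982 - \frac{5043468}{127} = \frac{1177246}{127}$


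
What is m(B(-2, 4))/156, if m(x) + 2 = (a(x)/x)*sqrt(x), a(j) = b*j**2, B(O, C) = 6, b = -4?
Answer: -1/78 - 2*sqrt(6)/13 ≈ -0.38967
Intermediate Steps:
a(j) = -4*j**2
m(x) = -2 - 4*x**(3/2) (m(x) = -2 + ((-4*x**2)/x)*sqrt(x) = -2 + (-4*x)*sqrt(x) = -2 - 4*x**(3/2))
m(B(-2, 4))/156 = (-2 - 24*sqrt(6))/156 = (-2 - 24*sqrt(6))*(1/156) = -1/78 - 2*sqrt(6)/13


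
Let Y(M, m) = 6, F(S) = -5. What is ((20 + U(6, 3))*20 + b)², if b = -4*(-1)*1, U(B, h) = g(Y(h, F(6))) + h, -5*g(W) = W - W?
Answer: 215296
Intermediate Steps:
g(W) = 0 (g(W) = -(W - W)/5 = -⅕*0 = 0)
U(B, h) = h (U(B, h) = 0 + h = h)
b = 4 (b = 4*1 = 4)
((20 + U(6, 3))*20 + b)² = ((20 + 3)*20 + 4)² = (23*20 + 4)² = (460 + 4)² = 464² = 215296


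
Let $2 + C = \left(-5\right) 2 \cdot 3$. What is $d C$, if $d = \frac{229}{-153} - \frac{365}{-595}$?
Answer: $\frac{30272}{1071} \approx 28.265$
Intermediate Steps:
$d = - \frac{946}{1071}$ ($d = 229 \left(- \frac{1}{153}\right) - - \frac{73}{119} = - \frac{229}{153} + \frac{73}{119} = - \frac{946}{1071} \approx -0.88329$)
$C = -32$ ($C = -2 + \left(-5\right) 2 \cdot 3 = -2 - 30 = -32$)
$d C = \left(- \frac{946}{1071}\right) \left(-32\right) = \frac{30272}{1071}$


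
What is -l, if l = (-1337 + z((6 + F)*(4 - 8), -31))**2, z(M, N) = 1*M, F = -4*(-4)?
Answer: -2030625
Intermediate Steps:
F = 16
z(M, N) = M
l = 2030625 (l = (-1337 + (6 + 16)*(4 - 8))**2 = (-1337 + 22*(-4))**2 = (-1337 - 88)**2 = (-1425)**2 = 2030625)
-l = -1*2030625 = -2030625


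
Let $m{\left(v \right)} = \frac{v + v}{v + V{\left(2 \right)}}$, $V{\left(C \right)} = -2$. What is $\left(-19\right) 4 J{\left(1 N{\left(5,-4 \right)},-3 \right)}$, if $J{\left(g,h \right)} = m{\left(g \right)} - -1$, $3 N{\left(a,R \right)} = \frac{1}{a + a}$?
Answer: $- \frac{4332}{59} \approx -73.424$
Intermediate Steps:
$N{\left(a,R \right)} = \frac{1}{6 a}$ ($N{\left(a,R \right)} = \frac{1}{3 \left(a + a\right)} = \frac{1}{3 \cdot 2 a} = \frac{\frac{1}{2} \frac{1}{a}}{3} = \frac{1}{6 a}$)
$m{\left(v \right)} = \frac{2 v}{-2 + v}$ ($m{\left(v \right)} = \frac{v + v}{v - 2} = \frac{2 v}{-2 + v}$)
$J{\left(g,h \right)} = 1 + \frac{2 g}{-2 + g}$ ($J{\left(g,h \right)} = \frac{2 g}{-2 + g} - -1 = \frac{2 g}{-2 + g} + 1 = 1 + \frac{2 g}{-2 + g}$)
$\left(-19\right) 4 J{\left(1 N{\left(5,-4 \right)},-3 \right)} = \left(-19\right) 4 \frac{-2 + 3 \cdot 1 \frac{1}{6 \cdot 5}}{-2 + 1 \frac{1}{6 \cdot 5}} = - 76 \frac{-2 + 3 \cdot 1 \cdot \frac{1}{6} \cdot \frac{1}{5}}{-2 + 1 \cdot \frac{1}{6} \cdot \frac{1}{5}} = - 76 \frac{-2 + 3 \cdot 1 \cdot \frac{1}{30}}{-2 + 1 \cdot \frac{1}{30}} = - 76 \frac{-2 + 3 \cdot \frac{1}{30}}{-2 + \frac{1}{30}} = - 76 \frac{-2 + \frac{1}{10}}{- \frac{59}{30}} = - 76 \left(\left(- \frac{30}{59}\right) \left(- \frac{19}{10}\right)\right) = \left(-76\right) \frac{57}{59} = - \frac{4332}{59}$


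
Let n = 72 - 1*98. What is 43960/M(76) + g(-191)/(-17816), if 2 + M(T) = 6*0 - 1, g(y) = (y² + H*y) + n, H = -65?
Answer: -391668985/26724 ≈ -14656.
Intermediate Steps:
n = -26 (n = 72 - 98 = -26)
g(y) = -26 + y² - 65*y (g(y) = (y² - 65*y) - 26 = -26 + y² - 65*y)
M(T) = -3 (M(T) = -2 + (6*0 - 1) = -2 + (0 - 1) = -2 - 1 = -3)
43960/M(76) + g(-191)/(-17816) = 43960/(-3) + (-26 + (-191)² - 65*(-191))/(-17816) = 43960*(-⅓) + (-26 + 36481 + 12415)*(-1/17816) = -43960/3 + 48870*(-1/17816) = -43960/3 - 24435/8908 = -391668985/26724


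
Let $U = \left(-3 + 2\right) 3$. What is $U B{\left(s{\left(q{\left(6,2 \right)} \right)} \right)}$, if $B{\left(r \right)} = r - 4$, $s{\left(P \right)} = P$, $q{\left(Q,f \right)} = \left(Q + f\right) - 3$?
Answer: $-3$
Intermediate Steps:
$q{\left(Q,f \right)} = -3 + Q + f$
$U = -3$ ($U = \left(-1\right) 3 = -3$)
$B{\left(r \right)} = -4 + r$
$U B{\left(s{\left(q{\left(6,2 \right)} \right)} \right)} = - 3 \left(-4 + \left(-3 + 6 + 2\right)\right) = - 3 \left(-4 + 5\right) = \left(-3\right) 1 = -3$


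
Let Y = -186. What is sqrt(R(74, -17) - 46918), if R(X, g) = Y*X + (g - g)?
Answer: I*sqrt(60682) ≈ 246.34*I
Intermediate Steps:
R(X, g) = -186*X (R(X, g) = -186*X + (g - g) = -186*X + 0 = -186*X)
sqrt(R(74, -17) - 46918) = sqrt(-186*74 - 46918) = sqrt(-13764 - 46918) = sqrt(-60682) = I*sqrt(60682)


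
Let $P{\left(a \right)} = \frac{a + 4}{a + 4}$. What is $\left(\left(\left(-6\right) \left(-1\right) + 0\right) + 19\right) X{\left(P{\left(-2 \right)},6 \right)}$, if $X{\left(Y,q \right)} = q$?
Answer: $150$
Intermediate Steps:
$P{\left(a \right)} = 1$ ($P{\left(a \right)} = \frac{4 + a}{4 + a} = 1$)
$\left(\left(\left(-6\right) \left(-1\right) + 0\right) + 19\right) X{\left(P{\left(-2 \right)},6 \right)} = \left(\left(\left(-6\right) \left(-1\right) + 0\right) + 19\right) 6 = \left(\left(6 + 0\right) + 19\right) 6 = \left(6 + 19\right) 6 = 25 \cdot 6 = 150$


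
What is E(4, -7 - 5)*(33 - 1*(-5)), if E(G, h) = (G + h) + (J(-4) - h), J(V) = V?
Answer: 0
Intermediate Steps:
E(G, h) = -4 + G (E(G, h) = (G + h) + (-4 - h) = -4 + G)
E(4, -7 - 5)*(33 - 1*(-5)) = (-4 + 4)*(33 - 1*(-5)) = 0*(33 + 5) = 0*38 = 0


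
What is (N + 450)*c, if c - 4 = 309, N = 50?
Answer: 156500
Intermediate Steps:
c = 313 (c = 4 + 309 = 313)
(N + 450)*c = (50 + 450)*313 = 500*313 = 156500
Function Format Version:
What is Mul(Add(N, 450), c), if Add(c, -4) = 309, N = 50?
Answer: 156500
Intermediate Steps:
c = 313 (c = Add(4, 309) = 313)
Mul(Add(N, 450), c) = Mul(Add(50, 450), 313) = Mul(500, 313) = 156500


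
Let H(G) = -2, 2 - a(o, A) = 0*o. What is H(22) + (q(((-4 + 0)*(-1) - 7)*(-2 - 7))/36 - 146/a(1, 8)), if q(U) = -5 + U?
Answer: -1339/18 ≈ -74.389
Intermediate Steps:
a(o, A) = 2 (a(o, A) = 2 - 0*o = 2 - 1*0 = 2 + 0 = 2)
H(22) + (q(((-4 + 0)*(-1) - 7)*(-2 - 7))/36 - 146/a(1, 8)) = -2 + ((-5 + ((-4 + 0)*(-1) - 7)*(-2 - 7))/36 - 146/2) = -2 + ((-5 + (-4*(-1) - 7)*(-9))*(1/36) - 146*1/2) = -2 + ((-5 + (4 - 7)*(-9))*(1/36) - 73) = -2 + ((-5 - 3*(-9))*(1/36) - 73) = -2 + ((-5 + 27)*(1/36) - 73) = -2 + (22*(1/36) - 73) = -2 + (11/18 - 73) = -2 - 1303/18 = -1339/18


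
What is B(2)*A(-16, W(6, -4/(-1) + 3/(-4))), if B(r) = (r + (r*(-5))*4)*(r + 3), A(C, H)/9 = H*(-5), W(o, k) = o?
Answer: 51300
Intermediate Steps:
A(C, H) = -45*H (A(C, H) = 9*(H*(-5)) = 9*(-5*H) = -45*H)
B(r) = -19*r*(3 + r) (B(r) = (r - 5*r*4)*(3 + r) = (r - 20*r)*(3 + r) = (-19*r)*(3 + r) = -19*r*(3 + r))
B(2)*A(-16, W(6, -4/(-1) + 3/(-4))) = (-19*2*(3 + 2))*(-45*6) = -19*2*5*(-270) = -190*(-270) = 51300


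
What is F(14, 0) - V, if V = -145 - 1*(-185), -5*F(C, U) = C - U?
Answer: -214/5 ≈ -42.800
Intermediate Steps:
F(C, U) = -C/5 + U/5 (F(C, U) = -(C - U)/5 = -C/5 + U/5)
V = 40 (V = -145 + 185 = 40)
F(14, 0) - V = (-⅕*14 + (⅕)*0) - 1*40 = (-14/5 + 0) - 40 = -14/5 - 40 = -214/5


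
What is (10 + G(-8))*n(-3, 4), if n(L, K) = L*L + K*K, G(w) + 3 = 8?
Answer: 375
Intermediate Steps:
G(w) = 5 (G(w) = -3 + 8 = 5)
n(L, K) = K² + L² (n(L, K) = L² + K² = K² + L²)
(10 + G(-8))*n(-3, 4) = (10 + 5)*(4² + (-3)²) = 15*(16 + 9) = 15*25 = 375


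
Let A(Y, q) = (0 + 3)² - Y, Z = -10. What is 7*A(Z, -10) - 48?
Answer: 85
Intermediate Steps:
A(Y, q) = 9 - Y (A(Y, q) = 3² - Y = 9 - Y)
7*A(Z, -10) - 48 = 7*(9 - 1*(-10)) - 48 = 7*(9 + 10) - 48 = 7*19 - 48 = 133 - 48 = 85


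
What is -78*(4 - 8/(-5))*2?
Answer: -4368/5 ≈ -873.60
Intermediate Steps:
-78*(4 - 8/(-5))*2 = -78*(4 - 8*(-⅕))*2 = -78*(4 + 8/5)*2 = -2184*2/5 = -78*56/5 = -4368/5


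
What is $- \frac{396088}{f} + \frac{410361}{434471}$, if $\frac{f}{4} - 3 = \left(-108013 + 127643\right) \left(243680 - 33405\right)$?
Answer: $\frac{241971908658853}{256195026811309} \approx 0.94448$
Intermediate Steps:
$f = 16510793012$ ($f = 12 + 4 \left(-108013 + 127643\right) \left(243680 - 33405\right) = 12 + 4 \cdot 19630 \cdot 210275 = 12 + 4 \cdot 4127698250 = 12 + 16510793000 = 16510793012$)
$- \frac{396088}{f} + \frac{410361}{434471} = - \frac{396088}{16510793012} + \frac{410361}{434471} = \left(-396088\right) \frac{1}{16510793012} + 410361 \cdot \frac{1}{434471} = - \frac{14146}{589671179} + \frac{410361}{434471} = \frac{241971908658853}{256195026811309}$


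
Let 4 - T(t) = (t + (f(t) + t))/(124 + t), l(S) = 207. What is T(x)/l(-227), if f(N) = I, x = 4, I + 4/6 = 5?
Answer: 1499/79488 ≈ 0.018858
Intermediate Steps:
I = 13/3 (I = -2/3 + 5 = 13/3 ≈ 4.3333)
f(N) = 13/3
T(t) = 4 - (13/3 + 2*t)/(124 + t) (T(t) = 4 - (t + (13/3 + t))/(124 + t) = 4 - (13/3 + 2*t)/(124 + t))
T(x)/l(-227) = ((1475 + 6*4)/(3*(124 + 4)))/207 = ((1/3)*(1475 + 24)/128)*(1/207) = ((1/3)*(1/128)*1499)*(1/207) = (1499/384)*(1/207) = 1499/79488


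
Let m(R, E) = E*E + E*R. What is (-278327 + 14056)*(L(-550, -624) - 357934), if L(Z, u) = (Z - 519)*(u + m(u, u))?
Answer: 219920186127586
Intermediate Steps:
m(R, E) = E² + E*R
L(Z, u) = (-519 + Z)*(u + 2*u²) (L(Z, u) = (Z - 519)*(u + u*(u + u)) = (-519 + Z)*(u + u*(2*u)) = (-519 + Z)*(u + 2*u²))
(-278327 + 14056)*(L(-550, -624) - 357934) = (-278327 + 14056)*(-624*(-519 - 550 - 1038*(-624) + 2*(-550)*(-624)) - 357934) = -264271*(-624*(-519 - 550 + 647712 + 686400) - 357934) = -264271*(-624*1333043 - 357934) = -264271*(-831818832 - 357934) = -264271*(-832176766) = 219920186127586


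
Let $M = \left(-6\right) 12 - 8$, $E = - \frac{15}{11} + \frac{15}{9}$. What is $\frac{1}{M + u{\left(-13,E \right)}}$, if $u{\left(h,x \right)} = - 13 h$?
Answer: $\frac{1}{89} \approx 0.011236$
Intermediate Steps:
$E = \frac{10}{33}$ ($E = \left(-15\right) \frac{1}{11} + 15 \cdot \frac{1}{9} = - \frac{15}{11} + \frac{5}{3} = \frac{10}{33} \approx 0.30303$)
$M = -80$ ($M = -72 - 8 = -80$)
$\frac{1}{M + u{\left(-13,E \right)}} = \frac{1}{-80 - -169} = \frac{1}{-80 + 169} = \frac{1}{89}$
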